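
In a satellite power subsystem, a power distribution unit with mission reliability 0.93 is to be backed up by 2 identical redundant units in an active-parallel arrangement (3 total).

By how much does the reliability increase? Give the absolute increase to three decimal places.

0.070

R_before = 0.93
R_after = 1 − (1 − 0.93)^3 = 1.000
ΔR = 1.000 − 0.93 = 0.070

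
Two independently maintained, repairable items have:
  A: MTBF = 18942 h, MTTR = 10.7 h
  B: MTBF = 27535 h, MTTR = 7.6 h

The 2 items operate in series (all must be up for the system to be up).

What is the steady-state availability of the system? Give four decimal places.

0.9992

A(A) = MTBF/(MTBF+MTTR) = 18942/(18942+10.7) = 0.999435
A(B) = MTBF/(MTBF+MTTR) = 27535/(27535+7.6) = 0.999724
Series availability: 0.999435 × 0.999724 = 0.9992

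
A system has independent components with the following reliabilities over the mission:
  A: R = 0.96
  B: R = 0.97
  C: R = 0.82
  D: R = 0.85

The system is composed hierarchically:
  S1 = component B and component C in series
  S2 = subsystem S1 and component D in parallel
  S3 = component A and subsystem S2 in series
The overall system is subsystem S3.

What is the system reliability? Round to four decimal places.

Series (B and C): 0.970000 × 0.820000 = 0.795400
Parallel ([0.795400] and D): 1 − (1 − 0.795400)(1 − 0.850000) = 0.969310
Series (A and [0.969310]): 0.960000 × 0.969310 = 0.9305

0.9305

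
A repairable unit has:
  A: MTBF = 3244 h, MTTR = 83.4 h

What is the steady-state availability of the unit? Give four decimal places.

A(A) = MTBF/(MTBF+MTTR) = 3244/(3244+83.4) = 0.9749

0.9749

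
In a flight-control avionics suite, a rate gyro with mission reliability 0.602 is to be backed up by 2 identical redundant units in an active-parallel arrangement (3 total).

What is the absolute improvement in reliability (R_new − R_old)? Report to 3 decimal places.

0.335

R_before = 0.602
R_after = 1 − (1 − 0.602)^3 = 0.937
ΔR = 0.937 − 0.602 = 0.335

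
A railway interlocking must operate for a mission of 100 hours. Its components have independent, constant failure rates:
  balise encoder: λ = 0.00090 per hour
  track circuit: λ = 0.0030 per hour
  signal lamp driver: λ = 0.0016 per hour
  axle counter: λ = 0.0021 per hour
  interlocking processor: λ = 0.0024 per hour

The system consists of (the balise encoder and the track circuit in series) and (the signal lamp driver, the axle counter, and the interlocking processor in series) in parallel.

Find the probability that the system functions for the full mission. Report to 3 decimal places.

0.853

R(balise encoder) = exp(−0.00090 × 100) = 0.91393
R(track circuit) = exp(−0.0030 × 100) = 0.74082
R(signal lamp driver) = exp(−0.0016 × 100) = 0.85214
R(axle counter) = exp(−0.0021 × 100) = 0.81058
R(interlocking processor) = exp(−0.0024 × 100) = 0.78663
Series (balise encoder and track circuit): 0.91393 × 0.74082 = 0.67706
Series (signal lamp driver, axle counter, and interlocking processor): 0.85214 × 0.81058 × 0.78663 = 0.54335
Parallel ([0.67706] and [0.54335]): 1 − (1 − 0.67706)(1 − 0.54335) = 0.853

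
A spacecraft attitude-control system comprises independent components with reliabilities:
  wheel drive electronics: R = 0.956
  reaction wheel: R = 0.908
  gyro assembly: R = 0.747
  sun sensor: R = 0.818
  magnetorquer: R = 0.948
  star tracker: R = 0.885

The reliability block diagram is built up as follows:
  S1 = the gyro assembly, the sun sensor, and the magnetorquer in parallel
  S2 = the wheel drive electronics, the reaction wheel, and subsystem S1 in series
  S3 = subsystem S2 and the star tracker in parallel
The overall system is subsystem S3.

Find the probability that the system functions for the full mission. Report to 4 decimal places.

0.9846

Parallel (gyro assembly, sun sensor, and magnetorquer): 1 − (1 − 0.747000)(1 − 0.818000)(1 − 0.948000) = 0.997606
Series (wheel drive electronics, reaction wheel, and [0.997606]): 0.956000 × 0.908000 × 0.997606 = 0.865970
Parallel ([0.865970] and star tracker): 1 − (1 − 0.865970)(1 − 0.885000) = 0.9846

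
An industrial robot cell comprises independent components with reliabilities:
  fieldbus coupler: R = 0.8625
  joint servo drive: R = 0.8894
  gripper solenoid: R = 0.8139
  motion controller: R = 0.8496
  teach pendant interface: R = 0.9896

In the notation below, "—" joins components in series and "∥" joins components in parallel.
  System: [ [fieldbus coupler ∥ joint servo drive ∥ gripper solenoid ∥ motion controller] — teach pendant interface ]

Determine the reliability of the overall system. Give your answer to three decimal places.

0.989

Parallel (fieldbus coupler, joint servo drive, gripper solenoid, and motion controller): 1 − (1 − 0.86250)(1 − 0.88940)(1 − 0.81390)(1 − 0.84960) = 0.99957
Series ([0.99957] and teach pendant interface): 0.99957 × 0.98960 = 0.989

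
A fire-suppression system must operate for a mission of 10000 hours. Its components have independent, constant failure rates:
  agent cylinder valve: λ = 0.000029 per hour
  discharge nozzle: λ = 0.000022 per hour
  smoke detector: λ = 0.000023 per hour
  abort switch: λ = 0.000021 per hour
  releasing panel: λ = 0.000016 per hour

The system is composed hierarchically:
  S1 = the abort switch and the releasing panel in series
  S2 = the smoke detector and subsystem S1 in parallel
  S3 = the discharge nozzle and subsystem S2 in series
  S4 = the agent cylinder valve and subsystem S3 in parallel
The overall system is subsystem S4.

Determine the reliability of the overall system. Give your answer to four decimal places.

R(agent cylinder valve) = exp(−0.000029 × 10000) = 0.748264
R(discharge nozzle) = exp(−0.000022 × 10000) = 0.802519
R(smoke detector) = exp(−0.000023 × 10000) = 0.794534
R(abort switch) = exp(−0.000021 × 10000) = 0.810584
R(releasing panel) = exp(−0.000016 × 10000) = 0.852144
Series (abort switch and releasing panel): 0.810584 × 0.852144 = 0.690734
Parallel (smoke detector and [0.690734]): 1 − (1 − 0.794534)(1 − 0.690734) = 0.936456
Series (discharge nozzle and [0.936456]): 0.802519 × 0.936456 = 0.751524
Parallel (agent cylinder valve and [0.751524]): 1 − (1 − 0.748264)(1 − 0.751524) = 0.9374

0.9374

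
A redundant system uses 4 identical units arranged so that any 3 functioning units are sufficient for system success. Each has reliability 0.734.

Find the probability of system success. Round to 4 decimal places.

R = Σ_{i=3}^{4} C(4,i) p^i (1−p)^{4−i} with p = 0.734
C(4,3)·0.734^3·0.266^1 = 0.420756
C(4,4)·0.734^4·0.266^0 = 0.290258
Sum = 0.7110

0.7110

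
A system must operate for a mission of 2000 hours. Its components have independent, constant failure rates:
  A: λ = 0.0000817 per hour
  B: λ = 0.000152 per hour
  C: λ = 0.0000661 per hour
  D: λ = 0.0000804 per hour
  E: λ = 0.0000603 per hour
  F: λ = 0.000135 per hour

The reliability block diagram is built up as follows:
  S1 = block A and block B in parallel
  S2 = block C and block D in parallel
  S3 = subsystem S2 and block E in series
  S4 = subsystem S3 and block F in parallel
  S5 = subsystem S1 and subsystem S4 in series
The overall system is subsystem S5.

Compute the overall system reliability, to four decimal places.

R(A) = exp(−0.0000817 × 2000) = 0.849251
R(B) = exp(−0.000152 × 2000) = 0.737861
R(C) = exp(−0.0000661 × 2000) = 0.876166
R(D) = exp(−0.0000804 × 2000) = 0.851462
R(E) = exp(−0.0000603 × 2000) = 0.886388
R(F) = exp(−0.000135 × 2000) = 0.763379
Parallel (A and B): 1 − (1 − 0.849251)(1 − 0.737861) = 0.960483
Parallel (C and D): 1 − (1 − 0.876166)(1 − 0.851462) = 0.981606
Series ([0.981606] and E): 0.981606 × 0.886388 = 0.870084
Parallel ([0.870084] and F): 1 − (1 − 0.870084)(1 − 0.763379) = 0.969259
Series ([0.960483] and [0.969259]): 0.960483 × 0.969259 = 0.9310

0.9310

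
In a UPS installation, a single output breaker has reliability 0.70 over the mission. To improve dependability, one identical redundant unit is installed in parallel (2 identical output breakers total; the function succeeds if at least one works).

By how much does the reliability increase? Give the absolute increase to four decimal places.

R_before = 0.70
R_after = 1 − (1 − 0.70)^2 = 0.9100
ΔR = 0.9100 − 0.70 = 0.2100

0.2100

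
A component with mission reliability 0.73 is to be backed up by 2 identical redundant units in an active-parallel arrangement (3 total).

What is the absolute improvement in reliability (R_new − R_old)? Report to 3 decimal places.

0.250

R_before = 0.73
R_after = 1 − (1 − 0.73)^3 = 0.980
ΔR = 0.980 − 0.73 = 0.250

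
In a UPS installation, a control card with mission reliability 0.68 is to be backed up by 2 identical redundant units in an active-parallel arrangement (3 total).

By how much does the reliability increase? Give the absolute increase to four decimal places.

R_before = 0.68
R_after = 1 − (1 − 0.68)^3 = 0.9672
ΔR = 0.9672 − 0.68 = 0.2872

0.2872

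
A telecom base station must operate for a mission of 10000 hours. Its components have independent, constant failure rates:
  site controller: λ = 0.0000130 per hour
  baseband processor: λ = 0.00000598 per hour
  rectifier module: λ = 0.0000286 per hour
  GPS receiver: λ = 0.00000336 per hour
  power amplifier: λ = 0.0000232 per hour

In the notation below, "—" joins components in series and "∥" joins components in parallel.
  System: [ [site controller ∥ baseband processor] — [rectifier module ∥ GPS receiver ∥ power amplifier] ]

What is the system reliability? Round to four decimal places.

0.9912

R(site controller) = exp(−0.0000130 × 10000) = 0.878095
R(baseband processor) = exp(−0.00000598 × 10000) = 0.941953
R(rectifier module) = exp(−0.0000286 × 10000) = 0.751263
R(GPS receiver) = exp(−0.00000336 × 10000) = 0.966958
R(power amplifier) = exp(−0.0000232 × 10000) = 0.792946
Parallel (site controller and baseband processor): 1 − (1 − 0.878095)(1 − 0.941953) = 0.992924
Parallel (rectifier module, GPS receiver, and power amplifier): 1 − (1 − 0.751263)(1 − 0.966958)(1 − 0.792946) = 0.998298
Series ([0.992924] and [0.998298]): 0.992924 × 0.998298 = 0.9912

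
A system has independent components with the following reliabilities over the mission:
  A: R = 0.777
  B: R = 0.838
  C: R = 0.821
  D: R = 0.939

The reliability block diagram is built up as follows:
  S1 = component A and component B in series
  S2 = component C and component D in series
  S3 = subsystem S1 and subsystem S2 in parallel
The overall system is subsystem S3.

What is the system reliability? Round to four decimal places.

0.9201

Series (A and B): 0.777000 × 0.838000 = 0.651126
Series (C and D): 0.821000 × 0.939000 = 0.770919
Parallel ([0.651126] and [0.770919]): 1 − (1 − 0.651126)(1 − 0.770919) = 0.9201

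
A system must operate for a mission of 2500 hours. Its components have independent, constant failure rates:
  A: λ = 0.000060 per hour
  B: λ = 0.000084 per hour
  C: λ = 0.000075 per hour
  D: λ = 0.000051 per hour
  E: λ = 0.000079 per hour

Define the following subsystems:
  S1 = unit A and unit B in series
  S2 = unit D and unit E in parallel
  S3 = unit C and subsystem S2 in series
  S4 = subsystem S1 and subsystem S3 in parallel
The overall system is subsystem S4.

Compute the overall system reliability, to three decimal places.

0.943

R(A) = exp(−0.000060 × 2500) = 0.86071
R(B) = exp(−0.000084 × 2500) = 0.81058
R(C) = exp(−0.000075 × 2500) = 0.82903
R(D) = exp(−0.000051 × 2500) = 0.88029
R(E) = exp(−0.000079 × 2500) = 0.82078
Series (A and B): 0.86071 × 0.81058 = 0.69767
Parallel (D and E): 1 − (1 − 0.88029)(1 − 0.82078) = 0.97855
Series (C and [0.97855]): 0.82903 × 0.97855 = 0.81125
Parallel ([0.69767] and [0.81125]): 1 − (1 − 0.69767)(1 − 0.81125) = 0.943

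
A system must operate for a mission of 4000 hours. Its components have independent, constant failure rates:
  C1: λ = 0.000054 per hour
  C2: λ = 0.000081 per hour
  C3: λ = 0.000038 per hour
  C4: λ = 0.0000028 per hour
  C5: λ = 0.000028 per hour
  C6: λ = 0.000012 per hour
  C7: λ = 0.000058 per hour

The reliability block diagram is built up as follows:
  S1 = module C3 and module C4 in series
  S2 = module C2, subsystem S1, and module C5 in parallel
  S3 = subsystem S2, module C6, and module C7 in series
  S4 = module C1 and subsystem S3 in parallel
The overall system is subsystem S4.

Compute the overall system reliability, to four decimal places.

R(C1) = exp(−0.000054 × 4000) = 0.805735
R(C2) = exp(−0.000081 × 4000) = 0.723250
R(C3) = exp(−0.000038 × 4000) = 0.858988
R(C4) = exp(−0.0000028 × 4000) = 0.988862
R(C5) = exp(−0.000028 × 4000) = 0.894044
R(C6) = exp(−0.000012 × 4000) = 0.953134
R(C7) = exp(−0.000058 × 4000) = 0.792946
Series (C3 and C4): 0.858988 × 0.988862 = 0.849421
Parallel (C2, [0.849421], and C5): 1 − (1 − 0.723250)(1 − 0.849421)(1 − 0.894044) = 0.995585
Series ([0.995585], C6, and C7): 0.995585 × 0.953134 × 0.792946 = 0.752447
Parallel (C1 and [0.752447]): 1 − (1 − 0.805735)(1 − 0.752447) = 0.9519

0.9519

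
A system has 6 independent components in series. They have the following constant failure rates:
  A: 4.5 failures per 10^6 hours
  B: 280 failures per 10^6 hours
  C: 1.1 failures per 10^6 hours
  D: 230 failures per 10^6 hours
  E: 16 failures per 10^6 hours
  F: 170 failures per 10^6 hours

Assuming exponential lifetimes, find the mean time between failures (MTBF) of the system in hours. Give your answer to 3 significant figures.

Series of exponential components: λ_sys = Σ λ_i
λ_sys = 0.0000045 + 0.00028 + 0.0000011 + 0.00023 + 0.000016 + 0.00017 = 7.0160e-04 /h
MTBF = 1 / λ_sys = 1430 h

1430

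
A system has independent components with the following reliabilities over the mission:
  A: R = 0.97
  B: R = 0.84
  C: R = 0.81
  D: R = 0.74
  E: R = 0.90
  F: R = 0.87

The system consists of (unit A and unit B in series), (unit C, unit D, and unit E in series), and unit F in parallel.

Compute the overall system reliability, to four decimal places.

0.9889

Series (A and B): 0.970000 × 0.840000 = 0.814800
Series (C, D, and E): 0.810000 × 0.740000 × 0.900000 = 0.539460
Parallel ([0.814800], [0.539460], and F): 1 − (1 − 0.814800)(1 − 0.539460)(1 − 0.870000) = 0.9889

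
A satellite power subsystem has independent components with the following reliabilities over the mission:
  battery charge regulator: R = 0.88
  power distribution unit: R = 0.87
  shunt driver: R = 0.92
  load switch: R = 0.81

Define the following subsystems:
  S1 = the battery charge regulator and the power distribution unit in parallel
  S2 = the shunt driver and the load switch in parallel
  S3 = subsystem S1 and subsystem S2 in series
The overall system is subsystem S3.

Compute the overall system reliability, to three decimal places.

Parallel (battery charge regulator and power distribution unit): 1 − (1 − 0.88000)(1 − 0.87000) = 0.98440
Parallel (shunt driver and load switch): 1 − (1 − 0.92000)(1 − 0.81000) = 0.98480
Series ([0.98440] and [0.98480]): 0.98440 × 0.98480 = 0.969

0.969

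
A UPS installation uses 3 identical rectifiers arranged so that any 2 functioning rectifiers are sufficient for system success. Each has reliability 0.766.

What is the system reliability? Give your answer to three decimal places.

0.861

R = Σ_{i=2}^{3} C(3,i) p^i (1−p)^{3−i} with p = 0.766
C(3,2)·0.766^2·0.234^1 = 0.41190
C(3,3)·0.766^3·0.234^0 = 0.44946
Sum = 0.861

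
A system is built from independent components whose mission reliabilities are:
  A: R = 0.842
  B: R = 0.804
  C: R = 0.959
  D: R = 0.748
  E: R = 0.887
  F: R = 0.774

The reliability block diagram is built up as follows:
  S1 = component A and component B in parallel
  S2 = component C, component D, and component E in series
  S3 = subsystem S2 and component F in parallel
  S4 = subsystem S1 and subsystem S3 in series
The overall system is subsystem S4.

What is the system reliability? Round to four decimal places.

0.8894

Parallel (A and B): 1 − (1 − 0.842000)(1 − 0.804000) = 0.969032
Series (C, D, and E): 0.959000 × 0.748000 × 0.887000 = 0.636273
Parallel ([0.636273] and F): 1 − (1 − 0.636273)(1 − 0.774000) = 0.917798
Series ([0.969032] and [0.917798]): 0.969032 × 0.917798 = 0.8894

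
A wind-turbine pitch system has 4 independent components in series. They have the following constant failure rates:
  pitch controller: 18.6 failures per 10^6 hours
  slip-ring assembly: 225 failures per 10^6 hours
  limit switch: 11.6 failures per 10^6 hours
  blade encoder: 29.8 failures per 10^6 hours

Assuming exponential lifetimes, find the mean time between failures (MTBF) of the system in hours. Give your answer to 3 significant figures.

3510

Series of exponential components: λ_sys = Σ λ_i
λ_sys = 0.0000186 + 0.000225 + 0.0000116 + 0.0000298 = 2.8500e-04 /h
MTBF = 1 / λ_sys = 3510 h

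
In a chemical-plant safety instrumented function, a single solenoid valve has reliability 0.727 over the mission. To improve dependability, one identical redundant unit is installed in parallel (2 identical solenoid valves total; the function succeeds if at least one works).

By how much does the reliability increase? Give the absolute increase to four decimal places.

R_before = 0.727
R_after = 1 − (1 − 0.727)^2 = 0.9255
ΔR = 0.9255 − 0.727 = 0.1985

0.1985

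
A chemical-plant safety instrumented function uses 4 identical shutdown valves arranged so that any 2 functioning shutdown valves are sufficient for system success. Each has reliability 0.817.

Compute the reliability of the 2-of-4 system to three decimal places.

0.979

R = Σ_{i=2}^{4} C(4,i) p^i (1−p)^{4−i} with p = 0.817
C(4,2)·0.817^2·0.183^2 = 0.13412
C(4,3)·0.817^3·0.183^1 = 0.39919
C(4,4)·0.817^4·0.183^0 = 0.44554
Sum = 0.979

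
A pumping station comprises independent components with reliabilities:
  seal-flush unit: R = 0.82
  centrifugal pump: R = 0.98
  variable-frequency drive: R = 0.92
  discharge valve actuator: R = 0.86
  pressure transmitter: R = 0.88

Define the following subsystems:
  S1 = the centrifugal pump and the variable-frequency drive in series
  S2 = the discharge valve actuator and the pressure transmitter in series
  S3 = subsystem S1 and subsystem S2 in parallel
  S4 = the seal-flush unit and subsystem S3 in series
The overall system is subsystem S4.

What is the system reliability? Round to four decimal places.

Series (centrifugal pump and variable-frequency drive): 0.980000 × 0.920000 = 0.901600
Series (discharge valve actuator and pressure transmitter): 0.860000 × 0.880000 = 0.756800
Parallel ([0.901600] and [0.756800]): 1 − (1 − 0.901600)(1 − 0.756800) = 0.976069
Series (seal-flush unit and [0.976069]): 0.820000 × 0.976069 = 0.8004

0.8004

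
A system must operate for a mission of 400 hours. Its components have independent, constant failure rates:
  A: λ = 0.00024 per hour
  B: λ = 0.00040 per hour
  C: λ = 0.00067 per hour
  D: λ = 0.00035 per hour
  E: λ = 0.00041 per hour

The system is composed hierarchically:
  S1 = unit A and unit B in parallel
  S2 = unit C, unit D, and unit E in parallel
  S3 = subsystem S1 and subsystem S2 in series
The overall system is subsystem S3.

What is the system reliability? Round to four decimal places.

0.9819

R(A) = exp(−0.00024 × 400) = 0.908464
R(B) = exp(−0.00040 × 400) = 0.852144
R(C) = exp(−0.00067 × 400) = 0.764908
R(D) = exp(−0.00035 × 400) = 0.869358
R(E) = exp(−0.00041 × 400) = 0.848742
Parallel (A and B): 1 − (1 − 0.908464)(1 − 0.852144) = 0.986466
Parallel (C, D, and E): 1 − (1 − 0.764908)(1 − 0.869358)(1 − 0.848742) = 0.995354
Series ([0.986466] and [0.995354]): 0.986466 × 0.995354 = 0.9819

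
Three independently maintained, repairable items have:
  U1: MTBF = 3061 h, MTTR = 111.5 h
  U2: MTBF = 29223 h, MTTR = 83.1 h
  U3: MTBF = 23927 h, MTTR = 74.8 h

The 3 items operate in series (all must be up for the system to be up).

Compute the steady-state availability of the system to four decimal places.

0.9591

A(U1) = MTBF/(MTBF+MTTR) = 3061/(3061+111.5) = 0.964854
A(U2) = MTBF/(MTBF+MTTR) = 29223/(29223+83.1) = 0.997164
A(U3) = MTBF/(MTBF+MTTR) = 23927/(23927+74.8) = 0.996884
Series availability: 0.964854 × 0.997164 × 0.996884 = 0.9591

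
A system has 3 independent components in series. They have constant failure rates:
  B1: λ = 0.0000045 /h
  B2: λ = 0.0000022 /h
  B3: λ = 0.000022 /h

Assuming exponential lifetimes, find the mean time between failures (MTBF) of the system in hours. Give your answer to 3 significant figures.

Series of exponential components: λ_sys = Σ λ_i
λ_sys = 0.0000045 + 0.0000022 + 0.000022 = 2.8700e-05 /h
MTBF = 1 / λ_sys = 34800 h

34800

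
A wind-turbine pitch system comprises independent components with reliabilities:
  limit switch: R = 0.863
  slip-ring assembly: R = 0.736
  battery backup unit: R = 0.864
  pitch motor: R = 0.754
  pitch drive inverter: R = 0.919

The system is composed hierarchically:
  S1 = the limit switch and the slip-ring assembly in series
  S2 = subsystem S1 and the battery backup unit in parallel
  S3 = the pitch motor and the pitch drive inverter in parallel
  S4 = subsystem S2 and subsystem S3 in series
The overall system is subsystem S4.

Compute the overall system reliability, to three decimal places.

0.931

Series (limit switch and slip-ring assembly): 0.86300 × 0.73600 = 0.63517
Parallel ([0.63517] and battery backup unit): 1 − (1 − 0.63517)(1 − 0.86400) = 0.95038
Parallel (pitch motor and pitch drive inverter): 1 − (1 − 0.75400)(1 − 0.91900) = 0.98007
Series ([0.95038] and [0.98007]): 0.95038 × 0.98007 = 0.931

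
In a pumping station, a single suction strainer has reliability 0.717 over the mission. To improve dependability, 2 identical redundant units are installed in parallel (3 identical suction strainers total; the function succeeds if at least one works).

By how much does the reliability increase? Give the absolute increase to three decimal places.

R_before = 0.717
R_after = 1 − (1 − 0.717)^3 = 0.977
ΔR = 0.977 − 0.717 = 0.260

0.260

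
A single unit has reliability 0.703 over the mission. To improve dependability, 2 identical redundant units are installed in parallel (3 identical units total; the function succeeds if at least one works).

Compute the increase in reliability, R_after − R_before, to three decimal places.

R_before = 0.703
R_after = 1 − (1 − 0.703)^3 = 0.974
ΔR = 0.974 − 0.703 = 0.271

0.271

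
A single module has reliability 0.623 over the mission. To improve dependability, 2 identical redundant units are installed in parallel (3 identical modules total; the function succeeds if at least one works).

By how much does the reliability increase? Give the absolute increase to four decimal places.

0.3234

R_before = 0.623
R_after = 1 − (1 − 0.623)^3 = 0.9464
ΔR = 0.9464 − 0.623 = 0.3234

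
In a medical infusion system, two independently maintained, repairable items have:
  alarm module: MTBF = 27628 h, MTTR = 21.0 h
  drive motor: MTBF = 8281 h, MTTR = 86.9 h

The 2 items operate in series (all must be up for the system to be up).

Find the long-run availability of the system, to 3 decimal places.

A(alarm module) = MTBF/(MTBF+MTTR) = 27628/(27628+21.0) = 0.999240
A(drive motor) = MTBF/(MTBF+MTTR) = 8281/(8281+86.9) = 0.989615
Series availability: 0.999240 × 0.989615 = 0.989

0.989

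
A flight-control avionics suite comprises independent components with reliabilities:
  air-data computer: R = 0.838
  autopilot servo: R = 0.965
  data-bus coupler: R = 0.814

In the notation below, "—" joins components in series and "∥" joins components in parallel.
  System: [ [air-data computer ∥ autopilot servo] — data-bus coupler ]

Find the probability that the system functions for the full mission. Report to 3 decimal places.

Parallel (air-data computer and autopilot servo): 1 − (1 − 0.83800)(1 − 0.96500) = 0.99433
Series ([0.99433] and data-bus coupler): 0.99433 × 0.81400 = 0.809

0.809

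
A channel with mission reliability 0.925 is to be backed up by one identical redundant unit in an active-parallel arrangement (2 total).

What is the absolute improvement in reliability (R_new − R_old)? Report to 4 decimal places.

R_before = 0.925
R_after = 1 − (1 − 0.925)^2 = 0.9944
ΔR = 0.9944 − 0.925 = 0.0694

0.0694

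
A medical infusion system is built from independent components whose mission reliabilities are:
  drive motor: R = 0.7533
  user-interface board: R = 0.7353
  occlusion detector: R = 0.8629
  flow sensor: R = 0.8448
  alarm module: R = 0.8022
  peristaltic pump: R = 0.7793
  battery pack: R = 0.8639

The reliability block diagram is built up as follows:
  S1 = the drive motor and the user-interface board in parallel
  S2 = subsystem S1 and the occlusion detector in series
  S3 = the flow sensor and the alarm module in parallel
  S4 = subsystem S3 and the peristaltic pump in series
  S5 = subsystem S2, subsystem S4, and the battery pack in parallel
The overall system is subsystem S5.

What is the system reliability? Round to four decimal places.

Parallel (drive motor and user-interface board): 1 − (1 − 0.753300)(1 − 0.735300) = 0.934699
Series ([0.934699] and occlusion detector): 0.934699 × 0.862900 = 0.806552
Parallel (flow sensor and alarm module): 1 − (1 − 0.844800)(1 − 0.802200) = 0.969301
Series ([0.969301] and peristaltic pump): 0.969301 × 0.779300 = 0.755376
Parallel ([0.806552], [0.755376], and battery pack): 1 − (1 − 0.806552)(1 − 0.755376)(1 − 0.863900) = 0.9936

0.9936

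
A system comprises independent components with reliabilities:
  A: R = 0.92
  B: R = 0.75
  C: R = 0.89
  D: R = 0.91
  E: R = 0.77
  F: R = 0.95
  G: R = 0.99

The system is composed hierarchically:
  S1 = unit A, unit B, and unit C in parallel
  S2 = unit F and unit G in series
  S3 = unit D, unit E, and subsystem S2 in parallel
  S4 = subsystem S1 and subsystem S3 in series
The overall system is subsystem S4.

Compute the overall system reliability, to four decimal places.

0.9966

Parallel (A, B, and C): 1 − (1 − 0.920000)(1 − 0.750000)(1 − 0.890000) = 0.997800
Series (F and G): 0.950000 × 0.990000 = 0.940500
Parallel (D, E, and [0.940500]): 1 − (1 − 0.910000)(1 − 0.770000)(1 − 0.940500) = 0.998768
Series ([0.997800] and [0.998768]): 0.997800 × 0.998768 = 0.9966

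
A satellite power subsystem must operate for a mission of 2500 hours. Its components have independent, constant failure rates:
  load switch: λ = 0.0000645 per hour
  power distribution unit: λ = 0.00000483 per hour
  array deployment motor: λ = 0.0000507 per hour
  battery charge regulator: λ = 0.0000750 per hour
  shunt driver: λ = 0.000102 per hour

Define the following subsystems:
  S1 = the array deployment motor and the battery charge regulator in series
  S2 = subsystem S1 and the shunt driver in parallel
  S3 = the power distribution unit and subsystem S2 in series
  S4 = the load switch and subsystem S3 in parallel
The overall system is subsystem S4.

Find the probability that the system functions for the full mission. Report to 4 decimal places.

0.9893

R(load switch) = exp(−0.0000645 × 2500) = 0.851079
R(power distribution unit) = exp(−0.00000483 × 2500) = 0.987998
R(array deployment motor) = exp(−0.0000507 × 2500) = 0.880954
R(battery charge regulator) = exp(−0.0000750 × 2500) = 0.829029
R(shunt driver) = exp(−0.000102 × 2500) = 0.774916
Series (array deployment motor and battery charge regulator): 0.880954 × 0.829029 = 0.730336
Parallel ([0.730336] and shunt driver): 1 − (1 − 0.730336)(1 − 0.774916) = 0.939303
Series (power distribution unit and [0.939303]): 0.987998 × 0.939303 = 0.928029
Parallel (load switch and [0.928029]): 1 − (1 − 0.851079)(1 − 0.928029) = 0.9893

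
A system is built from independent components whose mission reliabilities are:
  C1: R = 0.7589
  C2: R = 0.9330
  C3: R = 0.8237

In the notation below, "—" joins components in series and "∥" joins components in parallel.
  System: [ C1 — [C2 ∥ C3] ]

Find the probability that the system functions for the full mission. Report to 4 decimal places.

0.7499

Parallel (C2 and C3): 1 − (1 − 0.933000)(1 − 0.823700) = 0.988188
Series (C1 and [0.988188]): 0.758900 × 0.988188 = 0.7499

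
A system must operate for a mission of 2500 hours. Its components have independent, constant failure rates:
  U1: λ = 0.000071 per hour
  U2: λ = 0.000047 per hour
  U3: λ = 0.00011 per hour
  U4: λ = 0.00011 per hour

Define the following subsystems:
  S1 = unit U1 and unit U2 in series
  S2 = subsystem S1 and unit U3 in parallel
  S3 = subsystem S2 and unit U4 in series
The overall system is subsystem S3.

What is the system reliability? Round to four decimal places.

R(U1) = exp(−0.000071 × 2500) = 0.837361
R(U2) = exp(−0.000047 × 2500) = 0.889141
R(U3) = exp(−0.00011 × 2500) = 0.759572
R(U4) = exp(−0.00011 × 2500) = 0.759572
Series (U1 and U2): 0.837361 × 0.889141 = 0.744532
Parallel ([0.744532] and U3): 1 − (1 − 0.744532)(1 − 0.759572) = 0.938578
Series ([0.938578] and U4): 0.938578 × 0.759572 = 0.7129

0.7129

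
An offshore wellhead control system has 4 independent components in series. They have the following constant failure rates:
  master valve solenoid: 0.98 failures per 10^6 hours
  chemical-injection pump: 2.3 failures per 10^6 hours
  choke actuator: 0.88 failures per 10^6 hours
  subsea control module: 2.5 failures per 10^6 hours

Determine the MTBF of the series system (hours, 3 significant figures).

Series of exponential components: λ_sys = Σ λ_i
λ_sys = 0.00000098 + 0.0000023 + 0.00000088 + 0.0000025 = 6.6600e-06 /h
MTBF = 1 / λ_sys = 150000 h

150000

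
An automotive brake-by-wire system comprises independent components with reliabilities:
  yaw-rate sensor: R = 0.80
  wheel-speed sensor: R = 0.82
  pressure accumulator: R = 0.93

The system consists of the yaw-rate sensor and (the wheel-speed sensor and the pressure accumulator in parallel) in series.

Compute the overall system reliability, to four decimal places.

0.7899

Parallel (wheel-speed sensor and pressure accumulator): 1 − (1 − 0.820000)(1 − 0.930000) = 0.987400
Series (yaw-rate sensor and [0.987400]): 0.800000 × 0.987400 = 0.7899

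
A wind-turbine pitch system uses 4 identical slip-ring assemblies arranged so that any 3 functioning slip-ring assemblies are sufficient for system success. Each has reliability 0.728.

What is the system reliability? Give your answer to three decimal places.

0.701

R = Σ_{i=3}^{4} C(4,i) p^i (1−p)^{4−i} with p = 0.728
C(4,3)·0.728^3·0.272^1 = 0.41978
C(4,4)·0.728^4·0.272^0 = 0.28088
Sum = 0.701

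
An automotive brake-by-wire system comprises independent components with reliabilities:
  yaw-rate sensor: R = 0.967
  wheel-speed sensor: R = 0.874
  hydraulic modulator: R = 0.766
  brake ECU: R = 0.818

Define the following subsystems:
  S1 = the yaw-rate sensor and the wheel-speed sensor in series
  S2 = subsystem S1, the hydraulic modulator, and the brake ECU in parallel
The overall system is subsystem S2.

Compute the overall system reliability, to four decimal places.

Series (yaw-rate sensor and wheel-speed sensor): 0.967000 × 0.874000 = 0.845158
Parallel ([0.845158], hydraulic modulator, and brake ECU): 1 − (1 − 0.845158)(1 − 0.766000)(1 − 0.818000) = 0.9934

0.9934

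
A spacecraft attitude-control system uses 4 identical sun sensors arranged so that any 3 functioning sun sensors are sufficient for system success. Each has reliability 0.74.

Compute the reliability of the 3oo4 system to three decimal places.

0.721

R = Σ_{i=3}^{4} C(4,i) p^i (1−p)^{4−i} with p = 0.74
C(4,3)·0.74^3·0.26^1 = 0.42143
C(4,4)·0.74^4·0.26^0 = 0.29987
Sum = 0.721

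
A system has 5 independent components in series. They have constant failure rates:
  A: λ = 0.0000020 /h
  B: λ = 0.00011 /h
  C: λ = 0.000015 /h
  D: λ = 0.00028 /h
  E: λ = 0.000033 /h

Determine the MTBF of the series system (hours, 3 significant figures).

2270

Series of exponential components: λ_sys = Σ λ_i
λ_sys = 0.0000020 + 0.00011 + 0.000015 + 0.00028 + 0.000033 = 4.4000e-04 /h
MTBF = 1 / λ_sys = 2270 h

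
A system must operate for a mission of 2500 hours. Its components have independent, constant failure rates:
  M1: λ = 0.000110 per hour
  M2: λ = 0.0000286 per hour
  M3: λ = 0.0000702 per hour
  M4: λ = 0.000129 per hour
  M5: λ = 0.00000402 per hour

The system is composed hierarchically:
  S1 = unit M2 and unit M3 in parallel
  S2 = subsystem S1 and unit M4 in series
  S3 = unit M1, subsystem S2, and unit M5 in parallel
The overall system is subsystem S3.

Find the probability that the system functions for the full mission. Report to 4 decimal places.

0.9993

R(M1) = exp(−0.000110 × 2500) = 0.759572
R(M2) = exp(−0.0000286 × 2500) = 0.930996
R(M3) = exp(−0.0000702 × 2500) = 0.839037
R(M4) = exp(−0.000129 × 2500) = 0.724336
R(M5) = exp(−0.00000402 × 2500) = 0.990000
Parallel (M2 and M3): 1 − (1 − 0.930996)(1 − 0.839037) = 0.988893
Series ([0.988893] and M4): 0.988893 × 0.724336 = 0.716291
Parallel (M1, [0.716291], and M5): 1 − (1 − 0.759572)(1 − 0.716291)(1 − 0.990000) = 0.9993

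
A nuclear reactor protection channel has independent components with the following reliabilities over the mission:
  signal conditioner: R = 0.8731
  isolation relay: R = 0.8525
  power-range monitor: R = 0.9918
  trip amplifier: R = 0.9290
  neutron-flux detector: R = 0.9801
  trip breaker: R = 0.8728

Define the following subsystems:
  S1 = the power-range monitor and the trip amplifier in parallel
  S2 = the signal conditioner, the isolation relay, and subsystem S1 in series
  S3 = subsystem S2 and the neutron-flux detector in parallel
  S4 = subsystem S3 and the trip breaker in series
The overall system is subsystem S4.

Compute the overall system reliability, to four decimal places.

0.8684

Parallel (power-range monitor and trip amplifier): 1 − (1 − 0.991800)(1 − 0.929000) = 0.999418
Series (signal conditioner, isolation relay, and [0.999418]): 0.873100 × 0.852500 × 0.999418 = 0.743885
Parallel ([0.743885] and neutron-flux detector): 1 − (1 − 0.743885)(1 − 0.980100) = 0.994903
Series ([0.994903] and trip breaker): 0.994903 × 0.872800 = 0.8684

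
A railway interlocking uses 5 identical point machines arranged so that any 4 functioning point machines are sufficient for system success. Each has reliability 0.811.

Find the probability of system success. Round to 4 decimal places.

R = Σ_{i=4}^{5} C(5,i) p^i (1−p)^{5−i} with p = 0.811
C(5,4)·0.811^4·0.189^1 = 0.408804
C(5,5)·0.811^5·0.189^0 = 0.350836
Sum = 0.7596

0.7596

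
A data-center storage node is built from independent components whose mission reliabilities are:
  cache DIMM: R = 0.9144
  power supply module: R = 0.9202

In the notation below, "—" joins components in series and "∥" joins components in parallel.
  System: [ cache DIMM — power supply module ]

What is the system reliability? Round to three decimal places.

0.841

Series (cache DIMM and power supply module): 0.91440 × 0.92020 = 0.841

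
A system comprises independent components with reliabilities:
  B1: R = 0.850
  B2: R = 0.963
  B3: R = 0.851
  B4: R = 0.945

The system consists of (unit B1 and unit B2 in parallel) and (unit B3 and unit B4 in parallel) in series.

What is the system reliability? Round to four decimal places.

Parallel (B1 and B2): 1 − (1 − 0.850000)(1 − 0.963000) = 0.994450
Parallel (B3 and B4): 1 − (1 − 0.851000)(1 − 0.945000) = 0.991805
Series ([0.994450] and [0.991805]): 0.994450 × 0.991805 = 0.9863

0.9863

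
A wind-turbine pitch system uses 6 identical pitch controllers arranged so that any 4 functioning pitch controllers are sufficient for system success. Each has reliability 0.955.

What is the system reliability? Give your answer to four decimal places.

0.9984

R = Σ_{i=4}^{6} C(6,i) p^i (1−p)^{6−i} with p = 0.955
C(6,4)·0.955^4·0.045^2 = 0.025266
C(6,5)·0.955^5·0.045^1 = 0.214477
C(6,6)·0.955^6·0.045^0 = 0.758613
Sum = 0.9984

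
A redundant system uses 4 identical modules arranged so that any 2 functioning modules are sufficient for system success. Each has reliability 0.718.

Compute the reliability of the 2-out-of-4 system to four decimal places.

0.9293

R = Σ_{i=2}^{4} C(4,i) p^i (1−p)^{4−i} with p = 0.718
C(4,2)·0.718^2·0.282^2 = 0.245979
C(4,3)·0.718^3·0.282^1 = 0.417525
C(4,4)·0.718^4·0.282^0 = 0.265765
Sum = 0.9293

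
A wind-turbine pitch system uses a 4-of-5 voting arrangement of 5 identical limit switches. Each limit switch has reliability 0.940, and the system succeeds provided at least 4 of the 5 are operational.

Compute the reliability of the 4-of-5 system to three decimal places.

R = Σ_{i=4}^{5} C(5,i) p^i (1−p)^{5−i} with p = 0.940
C(5,4)·0.940^4·0.060^1 = 0.23422
C(5,5)·0.940^5·0.060^0 = 0.73390
Sum = 0.968

0.968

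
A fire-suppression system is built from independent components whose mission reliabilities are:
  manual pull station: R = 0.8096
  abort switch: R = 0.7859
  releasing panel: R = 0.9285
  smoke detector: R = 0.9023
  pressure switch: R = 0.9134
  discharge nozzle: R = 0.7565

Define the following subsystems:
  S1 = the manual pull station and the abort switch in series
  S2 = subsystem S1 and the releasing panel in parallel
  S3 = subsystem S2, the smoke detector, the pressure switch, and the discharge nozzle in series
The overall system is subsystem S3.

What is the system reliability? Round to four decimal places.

Series (manual pull station and abort switch): 0.809600 × 0.785900 = 0.636265
Parallel ([0.636265] and releasing panel): 1 − (1 − 0.636265)(1 − 0.928500) = 0.973993
Series ([0.973993], smoke detector, pressure switch, and discharge nozzle): 0.973993 × 0.902300 × 0.913400 × 0.756500 = 0.6073

0.6073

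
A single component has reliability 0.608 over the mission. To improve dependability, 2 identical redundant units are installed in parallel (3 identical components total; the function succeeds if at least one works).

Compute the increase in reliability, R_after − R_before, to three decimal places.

0.332

R_before = 0.608
R_after = 1 − (1 − 0.608)^3 = 0.940
ΔR = 0.940 − 0.608 = 0.332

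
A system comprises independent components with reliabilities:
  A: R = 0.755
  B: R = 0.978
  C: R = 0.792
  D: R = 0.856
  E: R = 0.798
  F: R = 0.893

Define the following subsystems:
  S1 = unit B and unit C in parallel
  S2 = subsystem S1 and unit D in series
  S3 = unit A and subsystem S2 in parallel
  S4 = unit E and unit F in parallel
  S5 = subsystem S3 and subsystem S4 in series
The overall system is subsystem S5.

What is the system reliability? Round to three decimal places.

Parallel (B and C): 1 − (1 − 0.97800)(1 − 0.79200) = 0.99542
Series ([0.99542] and D): 0.99542 × 0.85600 = 0.85208
Parallel (A and [0.85208]): 1 − (1 − 0.75500)(1 − 0.85208) = 0.96376
Parallel (E and F): 1 − (1 − 0.79800)(1 − 0.89300) = 0.97839
Series ([0.96376] and [0.97839]): 0.96376 × 0.97839 = 0.943

0.943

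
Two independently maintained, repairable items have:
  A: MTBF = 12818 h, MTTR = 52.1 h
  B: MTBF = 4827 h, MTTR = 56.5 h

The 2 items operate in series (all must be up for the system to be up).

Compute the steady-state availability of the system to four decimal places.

0.9844

A(A) = MTBF/(MTBF+MTTR) = 12818/(12818+52.1) = 0.995952
A(B) = MTBF/(MTBF+MTTR) = 4827/(4827+56.5) = 0.988430
Series availability: 0.995952 × 0.988430 = 0.9844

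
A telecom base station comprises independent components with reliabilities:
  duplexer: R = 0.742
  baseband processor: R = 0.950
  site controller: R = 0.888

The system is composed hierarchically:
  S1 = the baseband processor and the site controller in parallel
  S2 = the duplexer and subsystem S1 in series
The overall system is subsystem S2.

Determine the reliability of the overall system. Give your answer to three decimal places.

0.738

Parallel (baseband processor and site controller): 1 − (1 − 0.95000)(1 − 0.88800) = 0.99440
Series (duplexer and [0.99440]): 0.74200 × 0.99440 = 0.738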